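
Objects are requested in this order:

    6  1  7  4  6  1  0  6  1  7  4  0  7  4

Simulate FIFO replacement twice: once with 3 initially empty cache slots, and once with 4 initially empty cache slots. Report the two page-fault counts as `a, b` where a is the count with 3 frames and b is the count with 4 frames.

9, 10

3 frames: F F F F F F F . . F F . . . → 9 faults.
4 frames: F F F F . . F F F F F F . . → 10 faults.
10 > 9: adding a frame increased faults — Belady's anomaly.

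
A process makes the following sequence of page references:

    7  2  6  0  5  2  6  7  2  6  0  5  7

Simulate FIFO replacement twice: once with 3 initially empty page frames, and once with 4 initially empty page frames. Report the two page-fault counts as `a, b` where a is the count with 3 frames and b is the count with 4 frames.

10, 11

3 frames: F F F F F F F F . . F F . → 10 faults.
4 frames: F F F F F . . F F F F F F → 11 faults.
11 > 10: adding a frame increased faults — Belady's anomaly.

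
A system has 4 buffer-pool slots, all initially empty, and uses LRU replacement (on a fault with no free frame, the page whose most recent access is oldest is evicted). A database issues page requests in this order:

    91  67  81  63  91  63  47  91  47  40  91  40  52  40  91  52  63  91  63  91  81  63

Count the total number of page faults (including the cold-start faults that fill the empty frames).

9

91 → miss, frames [91]
67 → miss, frames [91, 67]
81 → miss, frames [91, 67, 81]
63 → miss, frames [91, 67, 81, 63]
91 → hit
63 → hit
47 → miss, evict 67, frames [81, 91, 63, 47]
91 → hit
47 → hit
40 → miss, evict 81, frames [63, 91, 47, 40]
91 → hit
40 → hit
52 → miss, evict 63, frames [47, 91, 40, 52]
40 → hit
91 → hit
52 → hit
63 → miss, evict 47, frames [40, 91, 52, 63]
91 → hit
63 → hit
91 → hit
81 → miss, evict 40, frames [52, 63, 91, 81]
63 → hit
Page faults: 9.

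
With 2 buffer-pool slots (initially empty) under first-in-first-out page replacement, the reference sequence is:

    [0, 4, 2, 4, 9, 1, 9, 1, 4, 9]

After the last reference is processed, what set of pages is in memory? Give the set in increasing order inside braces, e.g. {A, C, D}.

0 → miss, frames [0]
4 → miss, frames [0, 4]
2 → miss, evict 0, frames [4, 2]
4 → hit
9 → miss, evict 4, frames [2, 9]
1 → miss, evict 2, frames [9, 1]
9 → hit
1 → hit
4 → miss, evict 9, frames [1, 4]
9 → miss, evict 1, frames [4, 9]

{4, 9}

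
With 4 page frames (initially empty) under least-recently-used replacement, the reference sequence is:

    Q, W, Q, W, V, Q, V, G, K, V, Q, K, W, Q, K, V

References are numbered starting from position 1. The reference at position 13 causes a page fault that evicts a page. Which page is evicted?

G

pos 1: Q → miss, frames [Q]
pos 2: W → miss, frames [Q, W]
pos 3: Q → hit
pos 4: W → hit
pos 5: V → miss, frames [Q, W, V]
pos 6: Q → hit
pos 7: V → hit
pos 8: G → miss, frames [W, Q, V, G]
pos 9: K → miss, evict W, frames [Q, V, G, K]
pos 10: V → hit
pos 11: Q → hit
pos 12: K → hit
pos 13: W → miss, evict G, frames [V, Q, K, W]
At position 13, page G is evicted.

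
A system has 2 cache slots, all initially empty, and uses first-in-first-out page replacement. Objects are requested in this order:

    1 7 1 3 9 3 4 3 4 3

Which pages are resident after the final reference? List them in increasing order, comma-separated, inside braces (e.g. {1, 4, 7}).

1: miss, frames {1}
7: miss, frames {1,7}
1: hit
3: miss, evict 1, frames {7,3}
9: miss, evict 7, frames {3,9}
3: hit
4: miss, evict 3, frames {9,4}
3: miss, evict 9, frames {4,3}
4: hit
3: hit

{3, 4}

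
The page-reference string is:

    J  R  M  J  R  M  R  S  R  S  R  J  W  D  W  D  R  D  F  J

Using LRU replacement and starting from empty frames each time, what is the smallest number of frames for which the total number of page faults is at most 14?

2

f=1: 20 faults
f=2: 13 faults
f=3: 10 faults
f=4: 8 faults
f=5: 7 faults
f=6: 7 faults
f=7: 7 faults
Smallest f with faults ≤ 14 is 2.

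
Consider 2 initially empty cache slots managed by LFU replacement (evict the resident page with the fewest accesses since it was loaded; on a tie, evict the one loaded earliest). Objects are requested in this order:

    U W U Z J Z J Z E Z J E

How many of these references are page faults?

11

U: fault, frames (U)
W: fault, frames (U W)
U: hit
Z: fault, evict W, frames (U Z)
J: fault, evict Z, frames (U J)
Z: fault, evict J, frames (U Z)
J: fault, evict Z, frames (U J)
Z: fault, evict J, frames (U Z)
E: fault, evict Z, frames (U E)
Z: fault, evict E, frames (U Z)
J: fault, evict Z, frames (U J)
E: fault, evict J, frames (U E)
Page faults: 11.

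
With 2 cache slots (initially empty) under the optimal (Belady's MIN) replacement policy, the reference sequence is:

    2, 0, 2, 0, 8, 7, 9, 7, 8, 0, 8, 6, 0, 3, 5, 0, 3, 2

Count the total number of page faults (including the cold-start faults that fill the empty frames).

2 → miss, frames [2]
0 → miss, frames [2, 0]
2 → hit
0 → hit
8 → miss, evict 2, frames [0, 8]
7 → miss, evict 0, frames [8, 7]
9 → miss, evict 8, frames [7, 9]
7 → hit
8 → miss, evict 9, frames [7, 8]
0 → miss, evict 7, frames [8, 0]
8 → hit
6 → miss, evict 8, frames [0, 6]
0 → hit
3 → miss, evict 6, frames [0, 3]
5 → miss, evict 3, frames [0, 5]
0 → hit
3 → miss, evict 5, frames [0, 3]
2 → miss, evict 3, frames [0, 2]
Page faults: 12.

12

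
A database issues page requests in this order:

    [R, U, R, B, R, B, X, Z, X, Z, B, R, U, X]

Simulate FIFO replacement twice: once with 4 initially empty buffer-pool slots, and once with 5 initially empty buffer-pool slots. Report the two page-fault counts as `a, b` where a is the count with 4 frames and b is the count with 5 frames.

4 frames: F F . F . . F F . . . F F . → 7 faults.
5 frames: F F . F . . F F . . . . . . → 5 faults.
5 < 7: adding a frame reduced faults, as is typical.

7, 5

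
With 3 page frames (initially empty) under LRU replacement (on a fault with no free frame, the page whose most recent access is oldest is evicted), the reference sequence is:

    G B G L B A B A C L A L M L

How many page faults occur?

G: miss, frames (G)
B: miss, frames (G B)
G: hit
L: miss, frames (B G L)
B: hit
A: miss, evict G, frames (L B A)
B: hit
A: hit
C: miss, evict L, frames (B A C)
L: miss, evict B, frames (A C L)
A: hit
L: hit
M: miss, evict C, frames (A L M)
L: hit
Page faults: 7.

7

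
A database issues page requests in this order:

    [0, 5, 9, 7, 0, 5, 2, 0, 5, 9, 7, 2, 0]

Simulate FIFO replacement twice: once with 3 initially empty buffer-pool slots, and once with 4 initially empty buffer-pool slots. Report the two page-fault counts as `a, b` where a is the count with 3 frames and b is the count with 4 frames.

3 frames: F F F F F F F . . F F . F → 10 faults.
4 frames: F F F F . . F F F F F F F → 11 faults.
11 > 10: adding a frame increased faults — Belady's anomaly.

10, 11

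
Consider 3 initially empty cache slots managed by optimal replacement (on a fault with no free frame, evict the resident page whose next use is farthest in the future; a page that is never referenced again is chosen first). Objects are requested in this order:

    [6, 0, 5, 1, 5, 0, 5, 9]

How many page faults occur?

6 -> fault, frames [6]
0 -> fault, frames [6, 0]
5 -> fault, frames [6, 0, 5]
1 -> fault, evict 6, frames [0, 5, 1]
5 -> hit
0 -> hit
5 -> hit
9 -> fault, evict 1, frames [0, 5, 9]
Page faults: 5.

5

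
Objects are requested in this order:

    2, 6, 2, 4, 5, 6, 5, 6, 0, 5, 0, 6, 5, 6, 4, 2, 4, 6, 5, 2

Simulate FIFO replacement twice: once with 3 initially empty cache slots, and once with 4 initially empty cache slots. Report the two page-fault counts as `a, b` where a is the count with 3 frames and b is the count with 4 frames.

3 frames: F F . F F . . . F . . F . . F F . . F . → 9 faults.
4 frames: F F . F F . . . F . . . . . . F . F . . → 7 faults.
7 < 9: adding a frame reduced faults, as is typical.

9, 7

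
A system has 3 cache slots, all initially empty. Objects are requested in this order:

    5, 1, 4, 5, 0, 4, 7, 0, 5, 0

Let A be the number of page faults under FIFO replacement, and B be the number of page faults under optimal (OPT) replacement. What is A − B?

1

Under FIFO: F F F . F . F . F . → 6 faults.
Under OPT: F F F . F . F . . . → 5 faults.
A − B = 6 − 5 = 1.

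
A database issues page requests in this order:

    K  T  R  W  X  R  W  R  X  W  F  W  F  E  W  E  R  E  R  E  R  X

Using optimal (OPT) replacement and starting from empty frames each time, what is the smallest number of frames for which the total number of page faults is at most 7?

4

f=1: 22 faults
f=2: 11 faults
f=3: 8 faults
f=4: 7 faults
f=5: 7 faults
f=6: 7 faults
f=7: 7 faults
Smallest f with faults ≤ 7 is 4.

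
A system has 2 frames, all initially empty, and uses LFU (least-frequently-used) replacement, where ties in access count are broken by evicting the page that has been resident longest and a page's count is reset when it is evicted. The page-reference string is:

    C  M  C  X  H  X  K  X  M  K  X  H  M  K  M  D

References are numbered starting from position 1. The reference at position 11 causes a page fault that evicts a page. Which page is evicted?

pos 1: C -> fault, frames {C}
pos 2: M -> fault, frames {C,M}
pos 3: C -> hit
pos 4: X -> fault, evict M, frames {C,X}
pos 5: H -> fault, evict X, frames {C,H}
pos 6: X -> fault, evict H, frames {C,X}
pos 7: K -> fault, evict X, frames {C,K}
pos 8: X -> fault, evict K, frames {C,X}
pos 9: M -> fault, evict X, frames {C,M}
pos 10: K -> fault, evict M, frames {C,K}
pos 11: X -> fault, evict K, frames {C,X}
At position 11, page K is evicted.

K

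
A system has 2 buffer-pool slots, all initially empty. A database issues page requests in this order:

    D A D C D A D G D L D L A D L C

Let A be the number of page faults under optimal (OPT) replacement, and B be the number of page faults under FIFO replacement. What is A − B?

Under OPT: F F . F . F . F . F . . F . F F → 9 faults.
Under FIFO: F F . F F F . F F F . . F F F F → 12 faults.
A − B = 9 − 12 = -3.

-3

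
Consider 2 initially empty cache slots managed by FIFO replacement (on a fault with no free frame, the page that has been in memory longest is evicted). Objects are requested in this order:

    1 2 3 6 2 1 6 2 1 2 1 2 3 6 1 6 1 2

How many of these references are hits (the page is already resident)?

1: miss, frames [1]
2: miss, frames [1, 2]
3: miss, evict 1, frames [2, 3]
6: miss, evict 2, frames [3, 6]
2: miss, evict 3, frames [6, 2]
1: miss, evict 6, frames [2, 1]
6: miss, evict 2, frames [1, 6]
2: miss, evict 1, frames [6, 2]
1: miss, evict 6, frames [2, 1]
2: hit
1: hit
2: hit
3: miss, evict 2, frames [1, 3]
6: miss, evict 1, frames [3, 6]
1: miss, evict 3, frames [6, 1]
6: hit
1: hit
2: miss, evict 6, frames [1, 2]
Hits: 5.

5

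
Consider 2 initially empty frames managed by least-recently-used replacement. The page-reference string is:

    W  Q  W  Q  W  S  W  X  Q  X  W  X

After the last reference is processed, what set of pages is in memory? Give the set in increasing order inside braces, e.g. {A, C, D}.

W -> fault, frames (W)
Q -> fault, frames (W Q)
W -> hit
Q -> hit
W -> hit
S -> fault, evict Q, frames (W S)
W -> hit
X -> fault, evict S, frames (W X)
Q -> fault, evict W, frames (X Q)
X -> hit
W -> fault, evict Q, frames (X W)
X -> hit

{W, X}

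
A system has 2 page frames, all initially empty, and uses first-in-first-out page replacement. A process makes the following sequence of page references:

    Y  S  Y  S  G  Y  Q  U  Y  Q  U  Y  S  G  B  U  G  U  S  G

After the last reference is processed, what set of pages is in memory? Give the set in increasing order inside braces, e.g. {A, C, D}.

Y → miss, frames {Y}
S → miss, frames {Y,S}
Y → hit
S → hit
G → miss, evict Y, frames {S,G}
Y → miss, evict S, frames {G,Y}
Q → miss, evict G, frames {Y,Q}
U → miss, evict Y, frames {Q,U}
Y → miss, evict Q, frames {U,Y}
Q → miss, evict U, frames {Y,Q}
U → miss, evict Y, frames {Q,U}
Y → miss, evict Q, frames {U,Y}
S → miss, evict U, frames {Y,S}
G → miss, evict Y, frames {S,G}
B → miss, evict S, frames {G,B}
U → miss, evict G, frames {B,U}
G → miss, evict B, frames {U,G}
U → hit
S → miss, evict U, frames {G,S}
G → hit

{G, S}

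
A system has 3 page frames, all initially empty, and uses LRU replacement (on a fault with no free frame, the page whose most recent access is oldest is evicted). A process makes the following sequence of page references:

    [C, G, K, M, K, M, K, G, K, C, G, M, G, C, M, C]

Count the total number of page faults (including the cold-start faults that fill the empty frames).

6

C: miss, frames [C]
G: miss, frames [C, G]
K: miss, frames [C, G, K]
M: miss, evict C, frames [G, K, M]
K: hit
M: hit
K: hit
G: hit
K: hit
C: miss, evict M, frames [G, K, C]
G: hit
M: miss, evict K, frames [C, G, M]
G: hit
C: hit
M: hit
C: hit
Page faults: 6.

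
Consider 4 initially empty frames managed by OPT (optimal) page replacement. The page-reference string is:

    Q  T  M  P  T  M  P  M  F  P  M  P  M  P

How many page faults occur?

5

Q: fault, frames (Q)
T: fault, frames (Q T)
M: fault, frames (Q T M)
P: fault, frames (Q T M P)
T: hit
M: hit
P: hit
M: hit
F: fault, evict T, frames (Q M P F)
P: hit
M: hit
P: hit
M: hit
P: hit
Page faults: 5.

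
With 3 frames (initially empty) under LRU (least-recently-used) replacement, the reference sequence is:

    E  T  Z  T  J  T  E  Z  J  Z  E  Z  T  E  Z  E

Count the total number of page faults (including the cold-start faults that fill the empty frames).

8

E → miss, frames [E]
T → miss, frames [E, T]
Z → miss, frames [E, T, Z]
T → hit
J → miss, evict E, frames [Z, T, J]
T → hit
E → miss, evict Z, frames [J, T, E]
Z → miss, evict J, frames [T, E, Z]
J → miss, evict T, frames [E, Z, J]
Z → hit
E → hit
Z → hit
T → miss, evict J, frames [E, Z, T]
E → hit
Z → hit
E → hit
Page faults: 8.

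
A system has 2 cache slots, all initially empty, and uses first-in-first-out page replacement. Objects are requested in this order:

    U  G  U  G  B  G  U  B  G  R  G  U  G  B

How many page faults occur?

9

U -> fault, frames {U}
G -> fault, frames {U,G}
U -> hit
G -> hit
B -> fault, evict U, frames {G,B}
G -> hit
U -> fault, evict G, frames {B,U}
B -> hit
G -> fault, evict B, frames {U,G}
R -> fault, evict U, frames {G,R}
G -> hit
U -> fault, evict G, frames {R,U}
G -> fault, evict R, frames {U,G}
B -> fault, evict U, frames {G,B}
Page faults: 9.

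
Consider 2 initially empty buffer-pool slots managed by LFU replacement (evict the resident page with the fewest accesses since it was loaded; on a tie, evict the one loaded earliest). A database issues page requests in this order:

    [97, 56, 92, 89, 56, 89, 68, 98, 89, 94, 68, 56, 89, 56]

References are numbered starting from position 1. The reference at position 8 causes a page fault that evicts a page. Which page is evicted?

pos 1: 97: fault, frames (97)
pos 2: 56: fault, frames (97 56)
pos 3: 92: fault, evict 97, frames (56 92)
pos 4: 89: fault, evict 56, frames (92 89)
pos 5: 56: fault, evict 92, frames (89 56)
pos 6: 89: hit
pos 7: 68: fault, evict 56, frames (89 68)
pos 8: 98: fault, evict 68, frames (89 98)
At position 8, page 68 is evicted.

68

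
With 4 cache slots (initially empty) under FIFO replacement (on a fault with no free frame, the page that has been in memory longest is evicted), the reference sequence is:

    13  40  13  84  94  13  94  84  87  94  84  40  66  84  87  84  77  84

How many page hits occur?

13: fault, frames (13)
40: fault, frames (13 40)
13: hit
84: fault, frames (13 40 84)
94: fault, frames (13 40 84 94)
13: hit
94: hit
84: hit
87: fault, evict 13, frames (40 84 94 87)
94: hit
84: hit
40: hit
66: fault, evict 40, frames (84 94 87 66)
84: hit
87: hit
84: hit
77: fault, evict 84, frames (94 87 66 77)
84: fault, evict 94, frames (87 66 77 84)
Hits: 10.

10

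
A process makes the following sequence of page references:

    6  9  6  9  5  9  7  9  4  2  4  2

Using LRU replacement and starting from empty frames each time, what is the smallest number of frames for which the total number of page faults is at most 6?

f=1: 12 faults
f=2: 6 faults
f=3: 6 faults
f=4: 6 faults
f=5: 6 faults
f=6: 6 faults
Smallest f with faults ≤ 6 is 2.

2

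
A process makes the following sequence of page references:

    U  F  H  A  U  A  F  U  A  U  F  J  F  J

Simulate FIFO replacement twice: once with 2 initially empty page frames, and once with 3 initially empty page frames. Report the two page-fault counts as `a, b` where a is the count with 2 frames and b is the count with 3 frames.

2 frames: F F F F F . F . F F F F . . → 10 faults.
3 frames: F F F F F . F . . . . F . . → 7 faults.
7 < 10: adding a frame reduced faults, as is typical.

10, 7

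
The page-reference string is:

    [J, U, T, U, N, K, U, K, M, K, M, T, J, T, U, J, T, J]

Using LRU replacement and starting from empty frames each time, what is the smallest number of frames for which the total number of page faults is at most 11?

f=1: 18 faults
f=2: 12 faults
f=3: 9 faults
f=4: 9 faults
f=5: 7 faults
f=6: 6 faults
Smallest f with faults ≤ 11 is 3.

3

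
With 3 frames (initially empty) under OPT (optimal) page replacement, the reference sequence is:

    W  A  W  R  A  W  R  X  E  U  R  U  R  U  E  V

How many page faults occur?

7

W: miss, frames (W)
A: miss, frames (W A)
W: hit
R: miss, frames (W A R)
A: hit
W: hit
R: hit
X: miss, evict A, frames (W R X)
E: miss, evict X, frames (W R E)
U: miss, evict W, frames (R E U)
R: hit
U: hit
R: hit
U: hit
E: hit
V: miss, evict U, frames (R E V)
Page faults: 7.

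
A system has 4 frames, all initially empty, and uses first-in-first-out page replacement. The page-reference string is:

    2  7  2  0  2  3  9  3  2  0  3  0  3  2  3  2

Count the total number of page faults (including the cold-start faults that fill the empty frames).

6

2 → miss, frames [2]
7 → miss, frames [2, 7]
2 → hit
0 → miss, frames [2, 7, 0]
2 → hit
3 → miss, frames [2, 7, 0, 3]
9 → miss, evict 2, frames [7, 0, 3, 9]
3 → hit
2 → miss, evict 7, frames [0, 3, 9, 2]
0 → hit
3 → hit
0 → hit
3 → hit
2 → hit
3 → hit
2 → hit
Page faults: 6.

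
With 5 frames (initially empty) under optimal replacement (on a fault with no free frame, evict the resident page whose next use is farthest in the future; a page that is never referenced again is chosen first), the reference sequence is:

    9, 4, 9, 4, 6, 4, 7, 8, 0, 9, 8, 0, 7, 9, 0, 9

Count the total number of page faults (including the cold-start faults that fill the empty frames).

6

9 -> miss, frames {9}
4 -> miss, frames {9,4}
9 -> hit
4 -> hit
6 -> miss, frames {9,4,6}
4 -> hit
7 -> miss, frames {9,4,6,7}
8 -> miss, frames {9,4,6,7,8}
0 -> miss, evict 6, frames {9,4,7,8,0}
9 -> hit
8 -> hit
0 -> hit
7 -> hit
9 -> hit
0 -> hit
9 -> hit
Page faults: 6.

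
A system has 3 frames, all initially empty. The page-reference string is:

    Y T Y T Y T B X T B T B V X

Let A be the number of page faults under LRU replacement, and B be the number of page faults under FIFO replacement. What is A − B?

1

Under LRU: F F . . . . F F . . . . F F → 6 faults.
Under FIFO: F F . . . . F F . . . . F . → 5 faults.
A − B = 6 − 5 = 1.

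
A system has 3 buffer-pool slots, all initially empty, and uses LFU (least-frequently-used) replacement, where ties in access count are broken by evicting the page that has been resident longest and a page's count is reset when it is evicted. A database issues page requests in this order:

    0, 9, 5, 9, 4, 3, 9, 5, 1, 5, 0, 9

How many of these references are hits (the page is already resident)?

4

0 -> fault, frames {0}
9 -> fault, frames {0,9}
5 -> fault, frames {0,9,5}
9 -> hit
4 -> fault, evict 0, frames {9,5,4}
3 -> fault, evict 5, frames {9,4,3}
9 -> hit
5 -> fault, evict 4, frames {9,3,5}
1 -> fault, evict 3, frames {9,5,1}
5 -> hit
0 -> fault, evict 1, frames {9,5,0}
9 -> hit
Hits: 4.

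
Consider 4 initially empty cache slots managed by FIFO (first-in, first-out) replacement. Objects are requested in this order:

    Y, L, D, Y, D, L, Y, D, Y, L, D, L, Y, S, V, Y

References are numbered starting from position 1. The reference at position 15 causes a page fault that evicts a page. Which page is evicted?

Y

pos 1: Y → miss, frames {Y}
pos 2: L → miss, frames {Y,L}
pos 3: D → miss, frames {Y,L,D}
pos 4: Y → hit
pos 5: D → hit
pos 6: L → hit
pos 7: Y → hit
pos 8: D → hit
pos 9: Y → hit
pos 10: L → hit
pos 11: D → hit
pos 12: L → hit
pos 13: Y → hit
pos 14: S → miss, frames {Y,L,D,S}
pos 15: V → miss, evict Y, frames {L,D,S,V}
At position 15, page Y is evicted.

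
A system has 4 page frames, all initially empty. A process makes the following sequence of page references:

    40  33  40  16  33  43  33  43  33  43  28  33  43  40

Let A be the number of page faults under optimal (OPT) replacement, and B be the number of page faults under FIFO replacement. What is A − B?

-1

Under OPT: F F . F . F . . . . F . . . → 5 faults.
Under FIFO: F F . F . F . . . . F . . F → 6 faults.
A − B = 5 − 6 = -1.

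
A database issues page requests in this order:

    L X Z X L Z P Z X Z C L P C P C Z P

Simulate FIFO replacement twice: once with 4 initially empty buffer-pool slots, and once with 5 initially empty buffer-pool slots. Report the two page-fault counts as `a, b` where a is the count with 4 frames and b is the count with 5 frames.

6, 5

4 frames: F F F . . . F . . . F F . . . . . . → 6 faults.
5 frames: F F F . . . F . . . F . . . . . . . → 5 faults.
5 < 6: adding a frame reduced faults, as is typical.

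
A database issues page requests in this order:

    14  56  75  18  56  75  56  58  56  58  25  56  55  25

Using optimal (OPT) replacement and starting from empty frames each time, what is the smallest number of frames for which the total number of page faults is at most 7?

3

f=1: 14 faults
f=2: 8 faults
f=3: 7 faults
f=4: 7 faults
f=5: 7 faults
f=6: 7 faults
f=7: 7 faults
Smallest f with faults ≤ 7 is 3.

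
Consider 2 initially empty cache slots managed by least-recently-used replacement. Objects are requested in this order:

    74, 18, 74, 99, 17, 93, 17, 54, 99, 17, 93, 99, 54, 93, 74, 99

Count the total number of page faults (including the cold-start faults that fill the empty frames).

14

74: fault, frames [74]
18: fault, frames [74, 18]
74: hit
99: fault, evict 18, frames [74, 99]
17: fault, evict 74, frames [99, 17]
93: fault, evict 99, frames [17, 93]
17: hit
54: fault, evict 93, frames [17, 54]
99: fault, evict 17, frames [54, 99]
17: fault, evict 54, frames [99, 17]
93: fault, evict 99, frames [17, 93]
99: fault, evict 17, frames [93, 99]
54: fault, evict 93, frames [99, 54]
93: fault, evict 99, frames [54, 93]
74: fault, evict 54, frames [93, 74]
99: fault, evict 93, frames [74, 99]
Page faults: 14.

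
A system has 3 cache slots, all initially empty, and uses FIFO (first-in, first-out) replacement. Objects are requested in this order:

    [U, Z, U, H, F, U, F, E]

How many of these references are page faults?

U -> miss, frames [U]
Z -> miss, frames [U, Z]
U -> hit
H -> miss, frames [U, Z, H]
F -> miss, evict U, frames [Z, H, F]
U -> miss, evict Z, frames [H, F, U]
F -> hit
E -> miss, evict H, frames [F, U, E]
Page faults: 6.

6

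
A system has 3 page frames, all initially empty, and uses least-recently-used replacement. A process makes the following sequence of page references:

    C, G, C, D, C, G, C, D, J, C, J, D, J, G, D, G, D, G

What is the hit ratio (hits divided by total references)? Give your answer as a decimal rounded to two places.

C -> miss, frames (C)
G -> miss, frames (C G)
C -> hit
D -> miss, frames (G C D)
C -> hit
G -> hit
C -> hit
D -> hit
J -> miss, evict G, frames (C D J)
C -> hit
J -> hit
D -> hit
J -> hit
G -> miss, evict C, frames (D J G)
D -> hit
G -> hit
D -> hit
G -> hit
Hits: 13 of 18 references → 13/18 = 0.7222.

0.72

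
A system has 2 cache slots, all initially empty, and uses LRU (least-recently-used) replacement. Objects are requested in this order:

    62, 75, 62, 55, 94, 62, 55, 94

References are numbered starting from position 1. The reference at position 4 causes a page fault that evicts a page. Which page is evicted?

75

pos 1: 62 -> miss, frames {62}
pos 2: 75 -> miss, frames {62,75}
pos 3: 62 -> hit
pos 4: 55 -> miss, evict 75, frames {62,55}
At position 4, page 75 is evicted.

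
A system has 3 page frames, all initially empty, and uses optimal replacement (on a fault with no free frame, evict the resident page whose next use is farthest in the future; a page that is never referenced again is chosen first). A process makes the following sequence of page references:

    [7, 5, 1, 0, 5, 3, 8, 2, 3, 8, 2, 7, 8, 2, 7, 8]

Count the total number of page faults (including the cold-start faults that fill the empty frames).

7 → fault, frames {7}
5 → fault, frames {7,5}
1 → fault, frames {7,5,1}
0 → fault, evict 1, frames {7,5,0}
5 → hit
3 → fault, evict 0, frames {7,5,3}
8 → fault, evict 5, frames {7,3,8}
2 → fault, evict 7, frames {3,8,2}
3 → hit
8 → hit
2 → hit
7 → fault, evict 3, frames {8,2,7}
8 → hit
2 → hit
7 → hit
8 → hit
Page faults: 8.

8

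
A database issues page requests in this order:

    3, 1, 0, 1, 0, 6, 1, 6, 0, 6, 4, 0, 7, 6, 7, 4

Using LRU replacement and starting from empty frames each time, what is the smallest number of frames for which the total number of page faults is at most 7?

f=1: 16 faults
f=2: 11 faults
f=3: 8 faults
f=4: 6 faults
f=5: 6 faults
f=6: 6 faults
Smallest f with faults ≤ 7 is 4.

4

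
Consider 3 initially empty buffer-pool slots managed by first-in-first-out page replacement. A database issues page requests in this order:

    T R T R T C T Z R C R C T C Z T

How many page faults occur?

T -> fault, frames [T]
R -> fault, frames [T, R]
T -> hit
R -> hit
T -> hit
C -> fault, frames [T, R, C]
T -> hit
Z -> fault, evict T, frames [R, C, Z]
R -> hit
C -> hit
R -> hit
C -> hit
T -> fault, evict R, frames [C, Z, T]
C -> hit
Z -> hit
T -> hit
Page faults: 5.

5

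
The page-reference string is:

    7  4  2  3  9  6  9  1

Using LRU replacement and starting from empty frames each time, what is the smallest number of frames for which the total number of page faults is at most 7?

f=1: 8 faults
f=2: 7 faults
f=3: 7 faults
f=4: 7 faults
f=5: 7 faults
f=6: 7 faults
f=7: 7 faults
Smallest f with faults ≤ 7 is 2.

2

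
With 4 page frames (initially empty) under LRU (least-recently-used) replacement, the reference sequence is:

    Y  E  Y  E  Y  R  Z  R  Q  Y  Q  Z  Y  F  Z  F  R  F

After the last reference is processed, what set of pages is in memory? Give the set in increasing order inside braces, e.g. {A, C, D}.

{F, R, Y, Z}

Y -> fault, frames (Y)
E -> fault, frames (Y E)
Y -> hit
E -> hit
Y -> hit
R -> fault, frames (E Y R)
Z -> fault, frames (E Y R Z)
R -> hit
Q -> fault, evict E, frames (Y Z R Q)
Y -> hit
Q -> hit
Z -> hit
Y -> hit
F -> fault, evict R, frames (Q Z Y F)
Z -> hit
F -> hit
R -> fault, evict Q, frames (Y Z F R)
F -> hit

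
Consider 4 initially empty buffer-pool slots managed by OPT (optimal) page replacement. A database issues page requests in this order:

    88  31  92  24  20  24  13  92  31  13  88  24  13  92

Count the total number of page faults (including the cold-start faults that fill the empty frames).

7

88 -> fault, frames {88}
31 -> fault, frames {88,31}
92 -> fault, frames {88,31,92}
24 -> fault, frames {88,31,92,24}
20 -> fault, evict 88, frames {31,92,24,20}
24 -> hit
13 -> fault, evict 20, frames {31,92,24,13}
92 -> hit
31 -> hit
13 -> hit
88 -> fault, evict 31, frames {92,24,13,88}
24 -> hit
13 -> hit
92 -> hit
Page faults: 7.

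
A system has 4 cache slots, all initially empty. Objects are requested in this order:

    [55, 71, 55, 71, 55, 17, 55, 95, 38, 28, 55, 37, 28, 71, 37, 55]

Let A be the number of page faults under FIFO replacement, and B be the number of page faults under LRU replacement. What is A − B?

1

Under FIFO: F F . . . F . F F F F F . F . . → 9 faults.
Under LRU: F F . . . F . F F F . F . F . . → 8 faults.
A − B = 9 − 8 = 1.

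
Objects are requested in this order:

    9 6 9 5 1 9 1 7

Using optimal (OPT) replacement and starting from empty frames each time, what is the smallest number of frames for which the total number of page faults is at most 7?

2

f=1: 8 faults
f=2: 5 faults
f=3: 5 faults
f=4: 5 faults
f=5: 5 faults
Smallest f with faults ≤ 7 is 2.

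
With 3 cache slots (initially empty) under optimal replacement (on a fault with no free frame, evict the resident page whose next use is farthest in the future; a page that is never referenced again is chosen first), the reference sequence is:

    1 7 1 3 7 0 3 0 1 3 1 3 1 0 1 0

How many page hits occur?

12

1 -> miss, frames [1]
7 -> miss, frames [1, 7]
1 -> hit
3 -> miss, frames [1, 7, 3]
7 -> hit
0 -> miss, evict 7, frames [1, 3, 0]
3 -> hit
0 -> hit
1 -> hit
3 -> hit
1 -> hit
3 -> hit
1 -> hit
0 -> hit
1 -> hit
0 -> hit
Hits: 12.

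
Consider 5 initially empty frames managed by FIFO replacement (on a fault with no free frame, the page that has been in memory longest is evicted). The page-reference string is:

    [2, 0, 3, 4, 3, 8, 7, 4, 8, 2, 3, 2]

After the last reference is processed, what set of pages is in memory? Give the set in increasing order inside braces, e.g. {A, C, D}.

2: miss, frames [2]
0: miss, frames [2, 0]
3: miss, frames [2, 0, 3]
4: miss, frames [2, 0, 3, 4]
3: hit
8: miss, frames [2, 0, 3, 4, 8]
7: miss, evict 2, frames [0, 3, 4, 8, 7]
4: hit
8: hit
2: miss, evict 0, frames [3, 4, 8, 7, 2]
3: hit
2: hit

{2, 3, 4, 7, 8}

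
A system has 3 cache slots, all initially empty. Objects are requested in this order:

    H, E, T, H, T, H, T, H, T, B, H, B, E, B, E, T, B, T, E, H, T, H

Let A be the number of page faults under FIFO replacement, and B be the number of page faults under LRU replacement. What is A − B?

Under FIFO: F F F . . . . . . F F . F . . F F . . F . . → 9 faults.
Under LRU: F F F . . . . . . F . . F . . F . . . F . . → 7 faults.
A − B = 9 − 7 = 2.

2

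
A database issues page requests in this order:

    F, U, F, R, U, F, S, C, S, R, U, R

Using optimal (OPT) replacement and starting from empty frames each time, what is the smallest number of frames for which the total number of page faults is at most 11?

2

f=1: 12 faults
f=2: 8 faults
f=3: 6 faults
f=4: 5 faults
f=5: 5 faults
Smallest f with faults ≤ 11 is 2.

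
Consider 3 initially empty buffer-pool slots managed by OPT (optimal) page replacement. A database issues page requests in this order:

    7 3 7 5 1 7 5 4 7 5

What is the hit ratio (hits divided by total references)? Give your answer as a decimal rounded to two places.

7 -> fault, frames (7)
3 -> fault, frames (7 3)
7 -> hit
5 -> fault, frames (7 3 5)
1 -> fault, evict 3, frames (7 5 1)
7 -> hit
5 -> hit
4 -> fault, evict 1, frames (7 5 4)
7 -> hit
5 -> hit
Hits: 5 of 10 references → 5/10 = 0.5000.

0.50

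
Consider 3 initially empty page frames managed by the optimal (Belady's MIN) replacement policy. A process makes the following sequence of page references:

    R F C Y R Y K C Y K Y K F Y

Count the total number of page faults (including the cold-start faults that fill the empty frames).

6

R -> miss, frames {R}
F -> miss, frames {R,F}
C -> miss, frames {R,F,C}
Y -> miss, evict F, frames {R,C,Y}
R -> hit
Y -> hit
K -> miss, evict R, frames {C,Y,K}
C -> hit
Y -> hit
K -> hit
Y -> hit
K -> hit
F -> miss, evict K, frames {C,Y,F}
Y -> hit
Page faults: 6.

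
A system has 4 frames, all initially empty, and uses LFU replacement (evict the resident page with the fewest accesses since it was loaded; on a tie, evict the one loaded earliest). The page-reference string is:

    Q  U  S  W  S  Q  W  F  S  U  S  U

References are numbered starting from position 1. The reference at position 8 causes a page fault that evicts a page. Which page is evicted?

U

pos 1: Q: fault, frames {Q}
pos 2: U: fault, frames {Q,U}
pos 3: S: fault, frames {Q,U,S}
pos 4: W: fault, frames {Q,U,S,W}
pos 5: S: hit
pos 6: Q: hit
pos 7: W: hit
pos 8: F: fault, evict U, frames {Q,S,W,F}
At position 8, page U is evicted.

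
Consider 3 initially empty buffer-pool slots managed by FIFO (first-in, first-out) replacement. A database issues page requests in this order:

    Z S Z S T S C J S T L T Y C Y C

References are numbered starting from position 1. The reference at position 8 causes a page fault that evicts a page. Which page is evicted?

pos 1: Z: fault, frames {Z}
pos 2: S: fault, frames {Z,S}
pos 3: Z: hit
pos 4: S: hit
pos 5: T: fault, frames {Z,S,T}
pos 6: S: hit
pos 7: C: fault, evict Z, frames {S,T,C}
pos 8: J: fault, evict S, frames {T,C,J}
At position 8, page S is evicted.

S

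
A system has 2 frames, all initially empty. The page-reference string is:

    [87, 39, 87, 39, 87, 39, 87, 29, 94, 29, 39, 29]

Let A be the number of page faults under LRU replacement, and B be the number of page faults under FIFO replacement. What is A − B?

Under LRU: F F . . . . . F F . F . → 5 faults.
Under FIFO: F F . . . . . F F . F F → 6 faults.
A − B = 5 − 6 = -1.

-1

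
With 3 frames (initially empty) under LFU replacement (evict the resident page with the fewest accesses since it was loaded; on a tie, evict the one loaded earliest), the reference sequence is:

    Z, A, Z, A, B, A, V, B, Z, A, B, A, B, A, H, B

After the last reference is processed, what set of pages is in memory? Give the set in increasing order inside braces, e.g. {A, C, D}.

Z → fault, frames [Z]
A → fault, frames [Z, A]
Z → hit
A → hit
B → fault, frames [Z, A, B]
A → hit
V → fault, evict B, frames [Z, A, V]
B → fault, evict V, frames [Z, A, B]
Z → hit
A → hit
B → hit
A → hit
B → hit
A → hit
H → fault, evict Z, frames [A, B, H]
B → hit

{A, B, H}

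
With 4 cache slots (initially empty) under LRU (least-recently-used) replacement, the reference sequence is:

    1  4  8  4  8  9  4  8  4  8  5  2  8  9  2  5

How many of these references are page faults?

7

1: miss, frames (1)
4: miss, frames (1 4)
8: miss, frames (1 4 8)
4: hit
8: hit
9: miss, frames (1 4 8 9)
4: hit
8: hit
4: hit
8: hit
5: miss, evict 1, frames (9 4 8 5)
2: miss, evict 9, frames (4 8 5 2)
8: hit
9: miss, evict 4, frames (5 2 8 9)
2: hit
5: hit
Page faults: 7.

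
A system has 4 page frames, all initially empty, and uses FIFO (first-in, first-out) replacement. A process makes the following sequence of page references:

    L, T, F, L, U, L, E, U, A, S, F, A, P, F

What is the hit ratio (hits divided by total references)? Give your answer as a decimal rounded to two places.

L → miss, frames [L]
T → miss, frames [L, T]
F → miss, frames [L, T, F]
L → hit
U → miss, frames [L, T, F, U]
L → hit
E → miss, evict L, frames [T, F, U, E]
U → hit
A → miss, evict T, frames [F, U, E, A]
S → miss, evict F, frames [U, E, A, S]
F → miss, evict U, frames [E, A, S, F]
A → hit
P → miss, evict E, frames [A, S, F, P]
F → hit
Hits: 5 of 14 references → 5/14 = 0.3571.

0.36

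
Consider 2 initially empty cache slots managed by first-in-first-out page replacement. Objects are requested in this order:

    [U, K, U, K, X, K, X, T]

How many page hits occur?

4

U → miss, frames {U}
K → miss, frames {U,K}
U → hit
K → hit
X → miss, evict U, frames {K,X}
K → hit
X → hit
T → miss, evict K, frames {X,T}
Hits: 4.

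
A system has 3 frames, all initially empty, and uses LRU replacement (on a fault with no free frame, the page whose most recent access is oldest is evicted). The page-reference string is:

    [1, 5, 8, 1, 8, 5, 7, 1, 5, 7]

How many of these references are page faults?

5

1 → fault, frames [1]
5 → fault, frames [1, 5]
8 → fault, frames [1, 5, 8]
1 → hit
8 → hit
5 → hit
7 → fault, evict 1, frames [8, 5, 7]
1 → fault, evict 8, frames [5, 7, 1]
5 → hit
7 → hit
Page faults: 5.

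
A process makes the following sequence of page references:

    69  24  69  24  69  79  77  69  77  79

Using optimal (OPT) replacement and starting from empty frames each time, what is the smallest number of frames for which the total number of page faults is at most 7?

f=1: 10 faults
f=2: 5 faults
f=3: 4 faults
f=4: 4 faults
Smallest f with faults ≤ 7 is 2.

2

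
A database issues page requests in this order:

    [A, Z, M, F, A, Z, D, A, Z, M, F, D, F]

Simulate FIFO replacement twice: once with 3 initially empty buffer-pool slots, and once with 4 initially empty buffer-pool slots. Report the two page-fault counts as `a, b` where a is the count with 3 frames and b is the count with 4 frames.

9, 10

3 frames: F F F F F F F . . F F . . → 9 faults.
4 frames: F F F F . . F F F F F F . → 10 faults.
10 > 9: adding a frame increased faults — Belady's anomaly.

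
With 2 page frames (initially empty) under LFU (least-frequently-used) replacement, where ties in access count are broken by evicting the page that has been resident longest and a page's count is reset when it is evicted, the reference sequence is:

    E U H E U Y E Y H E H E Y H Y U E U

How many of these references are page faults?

E: miss, frames {E}
U: miss, frames {E,U}
H: miss, evict E, frames {U,H}
E: miss, evict U, frames {H,E}
U: miss, evict H, frames {E,U}
Y: miss, evict E, frames {U,Y}
E: miss, evict U, frames {Y,E}
Y: hit
H: miss, evict E, frames {Y,H}
E: miss, evict H, frames {Y,E}
H: miss, evict E, frames {Y,H}
E: miss, evict H, frames {Y,E}
Y: hit
H: miss, evict E, frames {Y,H}
Y: hit
U: miss, evict H, frames {Y,U}
E: miss, evict U, frames {Y,E}
U: miss, evict E, frames {Y,U}
Page faults: 15.

15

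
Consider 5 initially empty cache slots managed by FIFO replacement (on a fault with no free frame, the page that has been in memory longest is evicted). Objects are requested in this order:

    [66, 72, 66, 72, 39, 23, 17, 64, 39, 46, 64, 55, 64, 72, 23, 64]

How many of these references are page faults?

10

66 -> miss, frames {66}
72 -> miss, frames {66,72}
66 -> hit
72 -> hit
39 -> miss, frames {66,72,39}
23 -> miss, frames {66,72,39,23}
17 -> miss, frames {66,72,39,23,17}
64 -> miss, evict 66, frames {72,39,23,17,64}
39 -> hit
46 -> miss, evict 72, frames {39,23,17,64,46}
64 -> hit
55 -> miss, evict 39, frames {23,17,64,46,55}
64 -> hit
72 -> miss, evict 23, frames {17,64,46,55,72}
23 -> miss, evict 17, frames {64,46,55,72,23}
64 -> hit
Page faults: 10.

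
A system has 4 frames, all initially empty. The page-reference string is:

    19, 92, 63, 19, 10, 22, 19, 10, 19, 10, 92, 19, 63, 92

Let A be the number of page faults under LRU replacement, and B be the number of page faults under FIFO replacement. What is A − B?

-1

Under LRU: F F F . F F . . . . F . F . → 7 faults.
Under FIFO: F F F . F F F . . . F . F . → 8 faults.
A − B = 7 − 8 = -1.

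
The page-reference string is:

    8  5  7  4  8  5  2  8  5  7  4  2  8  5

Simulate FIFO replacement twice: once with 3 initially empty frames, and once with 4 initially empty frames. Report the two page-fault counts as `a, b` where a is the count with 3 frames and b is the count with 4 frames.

3 frames: F F F F F F F . . F F . F F → 11 faults.
4 frames: F F F F . . F F F F F F F F → 12 faults.
12 > 11: adding a frame increased faults — Belady's anomaly.

11, 12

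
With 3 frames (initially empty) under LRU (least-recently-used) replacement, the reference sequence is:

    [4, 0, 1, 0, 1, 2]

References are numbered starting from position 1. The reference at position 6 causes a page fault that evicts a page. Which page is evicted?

4

pos 1: 4 → fault, frames (4)
pos 2: 0 → fault, frames (4 0)
pos 3: 1 → fault, frames (4 0 1)
pos 4: 0 → hit
pos 5: 1 → hit
pos 6: 2 → fault, evict 4, frames (0 1 2)
At position 6, page 4 is evicted.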